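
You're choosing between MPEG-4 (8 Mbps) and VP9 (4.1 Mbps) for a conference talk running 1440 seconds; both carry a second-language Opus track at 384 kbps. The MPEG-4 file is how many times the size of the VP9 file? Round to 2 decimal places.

1.87

Audio: 384 kbps = 0.384 Mbps.
MPEG-4: 8.384 Mbps × 1440 s = 12073.0 Mb = 1.509 GB.
VP9: 4.484 Mbps × 1440 s = 6457.0 Mb = 0.807 GB.
Ratio: 1.509 / 0.807 = 1.870.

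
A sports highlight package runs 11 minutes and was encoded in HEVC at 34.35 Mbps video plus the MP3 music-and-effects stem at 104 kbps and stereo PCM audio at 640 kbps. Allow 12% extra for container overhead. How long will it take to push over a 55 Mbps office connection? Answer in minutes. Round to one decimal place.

7.9 minutes

11 min = 660 s
Audio total: 104 + 640 = 744 kbps = 0.744 Mbps.
Total bitrate: 35.094 Mbps.
File: 35.094 Mbps × 660 s = 23162.0 Mb.
With 12% container overhead: ×1.12. → 25941.5 Mb.
At 55 Mbps: 25941.5 / 55 = 471.7 s ≈ 7.86 minutes.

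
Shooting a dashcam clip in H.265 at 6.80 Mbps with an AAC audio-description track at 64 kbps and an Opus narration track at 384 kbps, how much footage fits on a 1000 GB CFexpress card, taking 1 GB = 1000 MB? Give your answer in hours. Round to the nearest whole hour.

Audio total: 64 + 384 = 448 kbps = 0.448 Mbps.
Total bitrate: 6.80 + 0.448 = 7.248 Mbps.
Capacity: 1000 GB = 8,000,000 Mb.
Recording time: 8,000,000 / 7.248 = 1,103,753 s ≈ 307 hours.

307 hours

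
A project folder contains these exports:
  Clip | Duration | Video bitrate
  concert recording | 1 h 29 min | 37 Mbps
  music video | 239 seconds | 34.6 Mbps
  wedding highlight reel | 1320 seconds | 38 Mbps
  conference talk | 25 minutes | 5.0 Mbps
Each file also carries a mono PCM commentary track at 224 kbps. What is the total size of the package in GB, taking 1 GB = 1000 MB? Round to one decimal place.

33.2 GB

Audio: 224 kbps = 0.224 Mbps.
concert recording: 37.224 Mbps × 5340 s = 198776.2 Mb
music video: 34.824 Mbps × 239 s = 8322.9 Mb
wedding highlight reel: 38.224 Mbps × 1320 s = 50455.7 Mb
conference talk: 5.224 Mbps × 1500 s = 7836.0 Mb
Total: 265390.8 Mb = 33173.8 MB.
= 33.17 GB.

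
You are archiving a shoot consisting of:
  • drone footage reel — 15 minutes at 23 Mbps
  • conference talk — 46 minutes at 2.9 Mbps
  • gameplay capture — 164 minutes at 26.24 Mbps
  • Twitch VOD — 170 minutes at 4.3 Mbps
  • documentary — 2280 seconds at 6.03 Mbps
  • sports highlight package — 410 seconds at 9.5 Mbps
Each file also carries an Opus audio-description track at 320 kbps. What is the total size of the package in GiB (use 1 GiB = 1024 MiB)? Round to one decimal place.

41.5 GiB

Audio: 320 kbps = 0.320 Mbps.
drone footage reel: 23.320 Mbps × 900 s = 20988.0 Mb
conference talk: 3.220 Mbps × 2760 s = 8887.2 Mb
gameplay capture: 26.560 Mbps × 9840 s = 261350.4 Mb
Twitch VOD: 4.620 Mbps × 10200 s = 47124.0 Mb
documentary: 6.350 Mbps × 2280 s = 14478.0 Mb
sports highlight package: 9.820 Mbps × 410 s = 4026.2 Mb
Total: 356853.8 Mb = 44606.7 MB.
= 41.54 GiB.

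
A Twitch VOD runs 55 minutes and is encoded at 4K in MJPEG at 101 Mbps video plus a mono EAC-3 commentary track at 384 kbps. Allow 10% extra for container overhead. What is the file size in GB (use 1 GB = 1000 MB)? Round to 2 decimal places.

55 min = 3300 s
Audio: 384 kbps = 0.384 Mbps.
Total bitrate: 101 + 0.384 = 101.384 Mbps.
Stream data: 101.384 Mbps × 3300 s = 334567.2 Mb.
With 10% container overhead: ×1.10.
368,024 Mb ÷ 8 = 46,003 MB → 46.00 GB.

46.00 GB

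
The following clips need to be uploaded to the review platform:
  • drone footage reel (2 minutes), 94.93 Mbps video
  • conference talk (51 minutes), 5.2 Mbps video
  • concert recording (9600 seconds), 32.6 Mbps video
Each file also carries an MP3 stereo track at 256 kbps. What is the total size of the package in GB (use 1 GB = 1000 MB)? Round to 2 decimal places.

Audio: 256 kbps = 0.256 Mbps.
drone footage reel: 95.186 Mbps × 120 s = 11422.3 Mb
conference talk: 5.456 Mbps × 3060 s = 16695.4 Mb
concert recording: 32.856 Mbps × 9600 s = 315417.6 Mb
Total: 343535.3 Mb = 42941.9 MB.
= 42.94 GB.

42.94 GB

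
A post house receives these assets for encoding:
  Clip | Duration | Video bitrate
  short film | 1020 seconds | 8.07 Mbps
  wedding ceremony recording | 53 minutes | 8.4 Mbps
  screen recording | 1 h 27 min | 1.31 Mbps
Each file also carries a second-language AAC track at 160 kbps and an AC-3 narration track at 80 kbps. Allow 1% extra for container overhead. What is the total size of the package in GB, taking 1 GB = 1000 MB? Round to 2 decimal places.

5.56 GB

Audio total: 160 + 80 = 240 kbps = 0.240 Mbps.
short film: 8.310 Mbps × 1020 s × 1.01 = 8561.0 Mb
wedding ceremony recording: 8.640 Mbps × 3180 s × 1.01 = 27750.0 Mb
screen recording: 1.550 Mbps × 5220 s × 1.01 = 8171.9 Mb
Total: 44482.8 Mb = 5560.4 MB.
= 5.560 GB.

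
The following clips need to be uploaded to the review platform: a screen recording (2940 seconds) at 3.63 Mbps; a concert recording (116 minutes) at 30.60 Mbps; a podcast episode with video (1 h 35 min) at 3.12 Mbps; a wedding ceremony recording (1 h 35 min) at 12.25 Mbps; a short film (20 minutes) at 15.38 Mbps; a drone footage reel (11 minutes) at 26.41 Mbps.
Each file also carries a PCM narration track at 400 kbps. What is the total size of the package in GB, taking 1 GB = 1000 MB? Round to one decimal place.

Audio: 400 kbps = 0.400 Mbps.
screen recording: 4.030 Mbps × 2940 s = 11848.2 Mb
concert recording: 31.000 Mbps × 6960 s = 215760.0 Mb
podcast episode with video: 3.520 Mbps × 5700 s = 20064.0 Mb
wedding ceremony recording: 12.650 Mbps × 5700 s = 72105.0 Mb
short film: 15.780 Mbps × 1200 s = 18936.0 Mb
drone footage reel: 26.810 Mbps × 660 s = 17694.6 Mb
Total: 356407.8 Mb = 44551.0 MB.
= 44.55 GB.

44.6 GB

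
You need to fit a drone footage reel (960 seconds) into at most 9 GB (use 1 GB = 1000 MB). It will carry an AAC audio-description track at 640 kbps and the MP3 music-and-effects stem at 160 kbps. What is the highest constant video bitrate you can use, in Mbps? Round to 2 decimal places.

Budget: 9 GB = 72000.0 Mb.
Total bitrate budget: 72000.0 Mb / 960 s = 75.000 Mbps.
Audio total: 640 + 160 = 800 kbps = 0.800 Mbps.
Video: 75.000 − 0.800 = 74.200 Mbps.

74.20 Mbps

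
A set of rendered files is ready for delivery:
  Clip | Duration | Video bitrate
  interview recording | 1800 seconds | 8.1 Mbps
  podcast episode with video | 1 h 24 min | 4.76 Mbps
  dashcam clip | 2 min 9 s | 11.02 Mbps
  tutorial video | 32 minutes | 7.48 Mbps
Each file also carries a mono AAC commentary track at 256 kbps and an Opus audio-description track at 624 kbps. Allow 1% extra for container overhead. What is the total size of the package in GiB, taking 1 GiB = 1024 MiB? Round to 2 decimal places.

Audio total: 256 + 624 = 880 kbps = 0.880 Mbps.
interview recording: 8.980 Mbps × 1800 s × 1.01 = 16325.6 Mb
podcast episode with video: 5.640 Mbps × 5040 s × 1.01 = 28709.9 Mb
dashcam clip: 11.900 Mbps × 129 s × 1.01 = 1550.5 Mb
tutorial video: 8.360 Mbps × 1920 s × 1.01 = 16211.7 Mb
Total: 62797.7 Mb = 7849.7 MB.
= 7.311 GiB.

7.31 GiB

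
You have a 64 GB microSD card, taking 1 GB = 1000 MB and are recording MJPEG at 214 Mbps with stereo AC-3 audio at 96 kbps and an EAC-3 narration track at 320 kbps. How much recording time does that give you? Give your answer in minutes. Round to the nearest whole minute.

Audio total: 96 + 320 = 416 kbps = 0.416 Mbps.
Total bitrate: 214 + 0.416 = 214.416 Mbps.
Capacity: 64 GB = 512,000 Mb.
Recording time: 512,000 / 214.416 = 2,388 s ≈ 39.8 minutes.

40 minutes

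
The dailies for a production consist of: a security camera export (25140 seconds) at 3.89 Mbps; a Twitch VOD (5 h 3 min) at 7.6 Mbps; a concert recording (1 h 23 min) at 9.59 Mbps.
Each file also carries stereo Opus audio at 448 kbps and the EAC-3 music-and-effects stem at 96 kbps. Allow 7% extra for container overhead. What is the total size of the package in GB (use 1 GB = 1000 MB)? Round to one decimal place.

41.5 GB

Audio total: 448 + 96 = 544 kbps = 0.544 Mbps.
security camera export: 4.434 Mbps × 25140 s × 1.07 = 119273.7 Mb
Twitch VOD: 8.144 Mbps × 18180 s × 1.07 = 158422.0 Mb
concert recording: 10.134 Mbps × 4980 s × 1.07 = 54000.0 Mb
Total: 331695.7 Mb = 41462.0 MB.
= 41.46 GB.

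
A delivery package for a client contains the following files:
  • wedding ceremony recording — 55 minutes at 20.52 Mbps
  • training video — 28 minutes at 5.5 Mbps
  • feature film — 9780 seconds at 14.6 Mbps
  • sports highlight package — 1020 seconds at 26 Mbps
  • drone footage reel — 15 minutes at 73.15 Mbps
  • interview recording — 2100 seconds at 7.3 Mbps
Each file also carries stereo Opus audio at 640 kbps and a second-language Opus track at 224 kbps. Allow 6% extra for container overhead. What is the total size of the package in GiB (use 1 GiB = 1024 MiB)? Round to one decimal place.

Audio total: 640 + 224 = 864 kbps = 0.864 Mbps.
wedding ceremony recording: 21.384 Mbps × 3300 s × 1.06 = 74801.2 Mb
training video: 6.364 Mbps × 1680 s × 1.06 = 11333.0 Mb
feature film: 15.464 Mbps × 9780 s × 1.06 = 160312.2 Mb
sports highlight package: 26.864 Mbps × 1020 s × 1.06 = 29045.4 Mb
drone footage reel: 74.014 Mbps × 900 s × 1.06 = 70609.4 Mb
interview recording: 8.164 Mbps × 2100 s × 1.06 = 18173.1 Mb
Total: 364274.2 Mb = 45534.3 MB.
= 42.41 GiB.

42.4 GiB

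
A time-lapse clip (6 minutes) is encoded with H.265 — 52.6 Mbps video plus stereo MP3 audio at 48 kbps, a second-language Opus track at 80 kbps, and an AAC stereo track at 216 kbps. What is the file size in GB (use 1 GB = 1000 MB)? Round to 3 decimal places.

2.382 GB

6 min = 360 s
Audio total: 48 + 80 + 216 = 344 kbps = 0.344 Mbps.
Total bitrate: 52.6 + 0.344 = 52.944 Mbps.
Stream data: 52.944 Mbps × 360 s = 19059.8 Mb.
19,060 Mb ÷ 8 = 2,382 MB → 2.382 GB.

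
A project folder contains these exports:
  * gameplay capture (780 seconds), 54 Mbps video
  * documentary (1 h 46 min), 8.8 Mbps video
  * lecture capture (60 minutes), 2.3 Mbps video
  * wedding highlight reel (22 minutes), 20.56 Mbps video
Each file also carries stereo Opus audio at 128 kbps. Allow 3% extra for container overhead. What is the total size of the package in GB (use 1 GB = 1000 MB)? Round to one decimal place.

Audio: 128 kbps = 0.128 Mbps.
gameplay capture: 54.128 Mbps × 780 s × 1.03 = 43486.4 Mb
documentary: 8.928 Mbps × 6360 s × 1.03 = 58485.5 Mb
lecture capture: 2.428 Mbps × 3600 s × 1.03 = 9003.0 Mb
wedding highlight reel: 20.688 Mbps × 1320 s × 1.03 = 28127.4 Mb
Total: 139102.4 Mb = 17387.8 MB.
= 17.39 GB.

17.4 GB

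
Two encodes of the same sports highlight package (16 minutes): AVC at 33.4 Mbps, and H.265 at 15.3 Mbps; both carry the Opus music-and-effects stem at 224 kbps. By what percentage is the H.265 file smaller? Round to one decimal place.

53.8%

16 min = 960 s
Audio: 224 kbps = 0.224 Mbps.
AVC: 33.624 Mbps × 960 s = 32279.0 Mb = 3.758 GiB.
H.265: 15.524 Mbps × 960 s = 14903.0 Mb = 1.735 GiB.
Reduction: (1 − 1.735/3.758) × 100 = 53.83%.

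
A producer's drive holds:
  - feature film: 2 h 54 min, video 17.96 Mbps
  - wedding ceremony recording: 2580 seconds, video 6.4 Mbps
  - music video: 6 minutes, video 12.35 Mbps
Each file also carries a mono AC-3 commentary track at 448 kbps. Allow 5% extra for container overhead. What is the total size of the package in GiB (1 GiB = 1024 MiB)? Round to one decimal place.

Audio: 448 kbps = 0.448 Mbps.
feature film: 18.408 Mbps × 10440 s × 1.05 = 201788.5 Mb
wedding ceremony recording: 6.848 Mbps × 2580 s × 1.05 = 18551.2 Mb
music video: 12.798 Mbps × 360 s × 1.05 = 4837.6 Mb
Total: 225177.4 Mb = 28147.2 MB.
= 26.21 GiB.

26.2 GiB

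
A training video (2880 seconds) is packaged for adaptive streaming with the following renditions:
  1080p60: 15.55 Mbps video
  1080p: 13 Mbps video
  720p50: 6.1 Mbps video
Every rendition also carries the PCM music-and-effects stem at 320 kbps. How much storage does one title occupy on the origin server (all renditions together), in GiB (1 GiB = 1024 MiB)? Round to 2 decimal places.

11.94 GiB

Audio: 320 kbps = 0.320 Mbps.
Sum of rendition bitrates: (15.55+0.320) + (13+0.320) + (6.1+0.320) = 35.610 Mbps.
× 2880 s = 102,557 Mb = 12,820 MB = 11.94 GiB.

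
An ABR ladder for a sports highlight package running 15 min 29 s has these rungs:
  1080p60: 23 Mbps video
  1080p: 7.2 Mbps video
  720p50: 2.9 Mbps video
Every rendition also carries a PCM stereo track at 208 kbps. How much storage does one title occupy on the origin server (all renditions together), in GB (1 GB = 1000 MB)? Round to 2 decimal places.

15 min 29 s = 929 s
Audio: 208 kbps = 0.208 Mbps.
Sum of rendition bitrates: (23+0.208) + (7.2+0.208) + (2.9+0.208) = 33.724 Mbps.
× 929 s = 31,330 Mb = 3,916 MB = 3.916 GB.

3.92 GB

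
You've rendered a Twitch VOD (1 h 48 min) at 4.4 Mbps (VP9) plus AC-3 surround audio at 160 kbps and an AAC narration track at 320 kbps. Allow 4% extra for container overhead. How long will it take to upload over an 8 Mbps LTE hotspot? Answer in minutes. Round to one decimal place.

1 h 48 min = 108 min = 6480 s
Audio total: 160 + 320 = 480 kbps = 0.480 Mbps.
Total bitrate: 4.880 Mbps.
File: 4.880 Mbps × 6480 s = 31622.4 Mb.
With 4% container overhead: ×1.04. → 32887.3 Mb.
At 8 Mbps: 32887.3 / 8 = 4110.9 s ≈ 68.5 minutes.

68.5 minutes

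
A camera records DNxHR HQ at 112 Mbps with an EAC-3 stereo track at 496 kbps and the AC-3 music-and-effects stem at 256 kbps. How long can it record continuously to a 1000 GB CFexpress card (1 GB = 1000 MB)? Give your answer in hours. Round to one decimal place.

19.7 hours

Audio total: 496 + 256 = 752 kbps = 0.752 Mbps.
Total bitrate: 112 + 0.752 = 112.752 Mbps.
Capacity: 1000 GB = 8,000,000 Mb.
Recording time: 8,000,000 / 112.752 = 70,952 s ≈ 19.7 hours.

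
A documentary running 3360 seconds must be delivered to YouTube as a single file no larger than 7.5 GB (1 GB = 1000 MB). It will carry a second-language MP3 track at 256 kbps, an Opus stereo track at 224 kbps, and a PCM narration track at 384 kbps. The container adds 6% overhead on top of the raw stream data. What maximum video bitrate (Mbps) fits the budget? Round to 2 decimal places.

Budget: 7.5 GB = 60000.0 Mb.
Stream payload after overhead: 60000.0 / 1.06 = 56603.8 Mb.
Total bitrate budget: 56603.8 Mb / 3360 s = 16.846 Mbps.
Audio total: 256 + 224 + 384 = 864 kbps = 0.864 Mbps.
Video: 16.846 − 0.864 = 15.982 Mbps.

15.98 Mbps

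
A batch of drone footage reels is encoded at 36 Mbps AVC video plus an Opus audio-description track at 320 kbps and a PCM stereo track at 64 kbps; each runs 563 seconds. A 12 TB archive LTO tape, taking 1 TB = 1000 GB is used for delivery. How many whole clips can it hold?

4686

Audio total: 320 + 64 = 384 kbps = 0.384 Mbps.
Total bitrate: 36.384 Mbps.
Per item: 36.384 Mbps × 563 s = 20,484 Mb = 2,561 MB.
Capacity: 12 TB = 96,000,000 Mb; 4686.54 items → 4686 complete.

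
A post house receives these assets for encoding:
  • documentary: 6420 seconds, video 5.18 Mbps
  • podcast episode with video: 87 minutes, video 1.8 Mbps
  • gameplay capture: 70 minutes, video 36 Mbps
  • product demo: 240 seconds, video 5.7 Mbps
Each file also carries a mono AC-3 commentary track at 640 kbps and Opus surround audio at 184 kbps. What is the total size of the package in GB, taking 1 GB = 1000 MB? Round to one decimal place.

26.1 GB

Audio total: 640 + 184 = 824 kbps = 0.824 Mbps.
documentary: 6.004 Mbps × 6420 s = 38545.7 Mb
podcast episode with video: 2.624 Mbps × 5220 s = 13697.3 Mb
gameplay capture: 36.824 Mbps × 4200 s = 154660.8 Mb
product demo: 6.524 Mbps × 240 s = 1565.8 Mb
Total: 208469.5 Mb = 26058.7 MB.
= 26.06 GB.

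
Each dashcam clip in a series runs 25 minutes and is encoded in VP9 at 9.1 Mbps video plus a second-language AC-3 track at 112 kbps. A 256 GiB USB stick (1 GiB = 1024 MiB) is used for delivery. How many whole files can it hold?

159

25 min = 1500 s
Audio: 112 kbps = 0.112 Mbps.
Total bitrate: 9.212 Mbps.
Per item: 9.212 Mbps × 1500 s = 13,818 Mb = 1,727 MB.
Capacity: 256 GiB = 2,199,023 Mb; 159.14 items → 159 complete.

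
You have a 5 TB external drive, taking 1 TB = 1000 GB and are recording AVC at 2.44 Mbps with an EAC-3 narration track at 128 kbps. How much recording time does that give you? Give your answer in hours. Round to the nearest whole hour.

4327 hours

Audio: 128 kbps = 0.128 Mbps.
Total bitrate: 2.44 + 0.128 = 2.568 Mbps.
Capacity: 5 TB = 40,000,000 Mb.
Recording time: 40,000,000 / 2.568 = 15,576,324 s ≈ 4,327 hours.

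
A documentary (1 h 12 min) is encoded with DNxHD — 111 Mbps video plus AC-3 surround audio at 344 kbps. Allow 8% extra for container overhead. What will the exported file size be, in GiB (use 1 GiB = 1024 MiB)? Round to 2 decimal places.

60.48 GiB

1 h 12 min = 72 min = 4320 s
Audio: 344 kbps = 0.344 Mbps.
Total bitrate: 111 + 0.344 = 111.344 Mbps.
Stream data: 111.344 Mbps × 4320 s = 481006.1 Mb.
With 8% container overhead: ×1.08.
519,487 Mb = 64,935,820,800 bytes ÷ 1,073,741,824 = 60.48 GiB.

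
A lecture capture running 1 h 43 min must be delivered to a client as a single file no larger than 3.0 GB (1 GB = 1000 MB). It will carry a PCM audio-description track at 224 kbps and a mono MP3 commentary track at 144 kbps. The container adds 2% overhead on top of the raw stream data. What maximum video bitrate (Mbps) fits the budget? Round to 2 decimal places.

Budget: 3.0 GB = 24000.0 Mb.
Stream payload after overhead: 24000.0 / 1.02 = 23529.4 Mb.
1 h 43 min = 103 min = 6180 s
Total bitrate budget: 23529.4 Mb / 6180 s = 3.807 Mbps.
Audio total: 224 + 144 = 368 kbps = 0.368 Mbps.
Video: 3.807 − 0.368 = 3.439 Mbps.

3.44 Mbps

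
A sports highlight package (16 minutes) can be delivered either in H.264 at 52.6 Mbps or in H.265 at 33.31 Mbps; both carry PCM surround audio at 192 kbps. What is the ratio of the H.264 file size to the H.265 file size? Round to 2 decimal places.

16 min = 960 s
Audio: 192 kbps = 0.192 Mbps.
H.264: 52.792 Mbps × 960 s = 50680.3 Mb = 6.335 GB.
H.265: 33.502 Mbps × 960 s = 32161.9 Mb = 4.020 GB.
Ratio: 6.335 / 4.020 = 1.576.

1.58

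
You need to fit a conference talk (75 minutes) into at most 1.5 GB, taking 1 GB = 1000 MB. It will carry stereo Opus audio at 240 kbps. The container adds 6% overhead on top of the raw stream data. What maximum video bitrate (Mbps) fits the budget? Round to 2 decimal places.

2.28 Mbps

Budget: 1.5 GB = 12000.0 Mb.
Stream payload after overhead: 12000.0 / 1.06 = 11320.8 Mb.
75 min = 4500 s
Total bitrate budget: 11320.8 Mb / 4500 s = 2.516 Mbps.
Audio: 240 kbps = 0.240 Mbps.
Video: 2.516 − 0.240 = 2.276 Mbps.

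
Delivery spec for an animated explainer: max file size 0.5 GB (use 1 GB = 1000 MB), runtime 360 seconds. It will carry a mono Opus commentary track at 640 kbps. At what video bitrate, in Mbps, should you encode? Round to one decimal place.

Budget: 0.5 GB = 4000.0 Mb.
Total bitrate budget: 4000.0 Mb / 360 s = 11.111 Mbps.
Audio: 640 kbps = 0.640 Mbps.
Video: 11.111 − 0.640 = 10.471 Mbps.

10.5 Mbps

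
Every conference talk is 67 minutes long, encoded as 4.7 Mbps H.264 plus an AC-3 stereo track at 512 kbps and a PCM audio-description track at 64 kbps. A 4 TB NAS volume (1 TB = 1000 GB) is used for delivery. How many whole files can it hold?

67 min = 4020 s
Audio total: 512 + 64 = 576 kbps = 0.576 Mbps.
Total bitrate: 5.276 Mbps.
Per item: 5.276 Mbps × 4020 s = 21,210 Mb = 2,651 MB.
Capacity: 4 TB = 32,000,000 Mb; 1508.76 items → 1508 complete.

1508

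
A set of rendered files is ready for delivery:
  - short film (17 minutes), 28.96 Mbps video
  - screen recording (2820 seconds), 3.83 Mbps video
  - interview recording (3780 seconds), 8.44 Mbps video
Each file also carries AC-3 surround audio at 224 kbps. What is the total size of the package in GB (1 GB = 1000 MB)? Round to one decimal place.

9.2 GB

Audio: 224 kbps = 0.224 Mbps.
short film: 29.184 Mbps × 1020 s = 29767.7 Mb
screen recording: 4.054 Mbps × 2820 s = 11432.3 Mb
interview recording: 8.664 Mbps × 3780 s = 32749.9 Mb
Total: 73949.9 Mb = 9243.7 MB.
= 9.244 GB.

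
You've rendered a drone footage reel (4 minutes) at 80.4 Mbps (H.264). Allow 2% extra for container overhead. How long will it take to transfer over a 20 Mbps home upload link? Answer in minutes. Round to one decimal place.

16.4 minutes

4 min = 240 s
File: 80.400 Mbps × 240 s = 19296.0 Mb.
With 2% container overhead: ×1.02. → 19681.9 Mb.
At 20 Mbps: 19681.9 / 20 = 984.1 s ≈ 16.4 minutes.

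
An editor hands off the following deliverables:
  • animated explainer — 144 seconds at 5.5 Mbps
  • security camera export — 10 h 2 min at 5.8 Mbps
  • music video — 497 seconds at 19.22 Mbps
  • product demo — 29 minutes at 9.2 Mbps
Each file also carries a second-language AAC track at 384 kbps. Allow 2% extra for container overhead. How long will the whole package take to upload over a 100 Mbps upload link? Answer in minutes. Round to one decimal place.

42.6 minutes

Audio: 384 kbps = 0.384 Mbps.
animated explainer: 5.884 Mbps × 144 s × 1.02 = 864.2 Mb
security camera export: 6.184 Mbps × 36120 s × 1.02 = 227833.4 Mb
music video: 19.604 Mbps × 497 s × 1.02 = 9938.1 Mb
product demo: 9.584 Mbps × 1740 s × 1.02 = 17009.7 Mb
Total: 255645.4 Mb = 31955.7 MB.
At 100 Mbps: 255645.4 / 100 = 2556 s ≈ 42.6 minutes.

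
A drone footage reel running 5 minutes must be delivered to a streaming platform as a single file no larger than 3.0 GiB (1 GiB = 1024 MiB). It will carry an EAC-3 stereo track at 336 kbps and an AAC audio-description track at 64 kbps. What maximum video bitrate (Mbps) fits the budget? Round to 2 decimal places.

85.50 Mbps

Budget: 3.0 GiB = 25769.8 Mb.
5 min = 300 s
Total bitrate budget: 25769.8 Mb / 300 s = 85.899 Mbps.
Audio total: 336 + 64 = 400 kbps = 0.400 Mbps.
Video: 85.899 − 0.400 = 85.499 Mbps.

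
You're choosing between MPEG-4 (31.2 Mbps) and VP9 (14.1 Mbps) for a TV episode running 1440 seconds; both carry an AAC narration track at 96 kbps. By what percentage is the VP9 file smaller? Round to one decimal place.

Audio: 96 kbps = 0.096 Mbps.
MPEG-4: 31.296 Mbps × 1440 s = 45066.2 Mb = 5.633 GB.
VP9: 14.196 Mbps × 1440 s = 20442.2 Mb = 2.555 GB.
Reduction: (1 − 2.555/5.633) × 100 = 54.64%.

54.6%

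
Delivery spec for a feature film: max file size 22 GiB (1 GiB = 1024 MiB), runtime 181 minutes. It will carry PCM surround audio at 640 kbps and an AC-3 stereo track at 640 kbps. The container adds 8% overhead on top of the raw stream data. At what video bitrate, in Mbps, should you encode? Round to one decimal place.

Budget: 22 GiB = 188978.6 Mb.
Stream payload after overhead: 188978.6 / 1.08 = 174980.1 Mb.
181 min = 10860 s
Total bitrate budget: 174980.1 Mb / 10860 s = 16.112 Mbps.
Audio total: 640 + 640 = 1280 kbps = 1.280 Mbps.
Video: 16.112 − 1.280 = 14.832 Mbps.

14.8 Mbps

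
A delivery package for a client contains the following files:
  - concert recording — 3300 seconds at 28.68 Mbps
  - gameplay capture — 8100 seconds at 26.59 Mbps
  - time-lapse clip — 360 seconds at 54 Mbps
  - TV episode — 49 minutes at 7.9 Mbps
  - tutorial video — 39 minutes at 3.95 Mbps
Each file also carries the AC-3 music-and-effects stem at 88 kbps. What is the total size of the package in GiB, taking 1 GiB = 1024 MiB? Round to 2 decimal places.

42.31 GiB

Audio: 88 kbps = 0.088 Mbps.
concert recording: 28.768 Mbps × 3300 s = 94934.4 Mb
gameplay capture: 26.678 Mbps × 8100 s = 216091.8 Mb
time-lapse clip: 54.088 Mbps × 360 s = 19471.7 Mb
TV episode: 7.988 Mbps × 2940 s = 23484.7 Mb
tutorial video: 4.038 Mbps × 2340 s = 9448.9 Mb
Total: 363431.5 Mb = 45428.9 MB.
= 42.31 GiB.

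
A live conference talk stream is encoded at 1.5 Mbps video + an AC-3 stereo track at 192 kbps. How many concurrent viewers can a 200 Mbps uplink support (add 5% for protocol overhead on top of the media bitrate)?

112

Audio: 192 kbps = 0.192 Mbps.
Per-viewer media rate: 1.692 Mbps.
On the wire with 5% overhead: 1.777 Mbps.
200 Mbps = 200.0 Mbps; 200.0 / 1.777 = 112.57 → 112 viewers.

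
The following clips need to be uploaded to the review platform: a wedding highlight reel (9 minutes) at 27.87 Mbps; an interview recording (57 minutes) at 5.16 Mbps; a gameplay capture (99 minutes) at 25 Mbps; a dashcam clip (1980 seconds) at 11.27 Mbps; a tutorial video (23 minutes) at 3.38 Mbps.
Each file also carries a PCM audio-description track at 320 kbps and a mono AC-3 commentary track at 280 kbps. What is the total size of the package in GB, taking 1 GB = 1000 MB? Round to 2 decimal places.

Audio total: 320 + 280 = 600 kbps = 0.600 Mbps.
wedding highlight reel: 28.470 Mbps × 540 s = 15373.8 Mb
interview recording: 5.760 Mbps × 3420 s = 19699.2 Mb
gameplay capture: 25.600 Mbps × 5940 s = 152064.0 Mb
dashcam clip: 11.870 Mbps × 1980 s = 23502.6 Mb
tutorial video: 3.980 Mbps × 1380 s = 5492.4 Mb
Total: 216132.0 Mb = 27016.5 MB.
= 27.02 GB.

27.02 GB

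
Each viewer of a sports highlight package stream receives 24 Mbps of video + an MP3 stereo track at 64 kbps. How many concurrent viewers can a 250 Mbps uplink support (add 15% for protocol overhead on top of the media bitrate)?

9

Audio: 64 kbps = 0.064 Mbps.
Per-viewer media rate: 24.064 Mbps.
On the wire with 15% overhead: 27.674 Mbps.
250 Mbps = 250.0 Mbps; 250.0 / 27.674 = 9.03 → 9 viewers.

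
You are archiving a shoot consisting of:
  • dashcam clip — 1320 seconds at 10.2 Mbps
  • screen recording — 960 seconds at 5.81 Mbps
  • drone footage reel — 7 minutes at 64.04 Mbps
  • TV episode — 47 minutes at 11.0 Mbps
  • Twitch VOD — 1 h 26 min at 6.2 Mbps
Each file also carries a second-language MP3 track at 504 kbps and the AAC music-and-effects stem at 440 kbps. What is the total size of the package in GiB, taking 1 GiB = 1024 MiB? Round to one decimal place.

13.9 GiB

Audio total: 504 + 440 = 944 kbps = 0.944 Mbps.
dashcam clip: 11.144 Mbps × 1320 s = 14710.1 Mb
screen recording: 6.754 Mbps × 960 s = 6483.8 Mb
drone footage reel: 64.984 Mbps × 420 s = 27293.3 Mb
TV episode: 11.944 Mbps × 2820 s = 33682.1 Mb
Twitch VOD: 7.144 Mbps × 5160 s = 36863.0 Mb
Total: 119032.3 Mb = 14879.0 MB.
= 13.86 GiB.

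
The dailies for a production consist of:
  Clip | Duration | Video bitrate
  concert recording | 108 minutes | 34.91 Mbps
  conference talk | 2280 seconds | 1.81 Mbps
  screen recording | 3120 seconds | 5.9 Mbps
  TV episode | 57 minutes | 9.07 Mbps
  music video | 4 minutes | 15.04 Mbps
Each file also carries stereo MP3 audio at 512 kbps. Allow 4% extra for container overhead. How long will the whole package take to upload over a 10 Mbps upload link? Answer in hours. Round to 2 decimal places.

Audio: 512 kbps = 0.512 Mbps.
concert recording: 35.422 Mbps × 6480 s × 1.04 = 238715.9 Mb
conference talk: 2.322 Mbps × 2280 s × 1.04 = 5505.9 Mb
screen recording: 6.412 Mbps × 3120 s × 1.04 = 20805.7 Mb
TV episode: 9.582 Mbps × 3420 s × 1.04 = 34081.3 Mb
music video: 15.552 Mbps × 240 s × 1.04 = 3881.8 Mb
Total: 302990.6 Mb = 37873.8 MB.
At 10 Mbps: 302990.6 / 10 = 30299 s ≈ 8.42 hours.

8.42 hours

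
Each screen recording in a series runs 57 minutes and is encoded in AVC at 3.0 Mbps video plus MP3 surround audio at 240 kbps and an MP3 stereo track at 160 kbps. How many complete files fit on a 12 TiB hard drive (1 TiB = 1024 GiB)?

9077

57 min = 3420 s
Audio total: 240 + 160 = 400 kbps = 0.400 Mbps.
Total bitrate: 3.400 Mbps.
Per item: 3.400 Mbps × 3420 s = 11,628 Mb = 1,454 MB.
Capacity: 12 TiB = 105,553,116 Mb; 9077.50 items → 9077 complete.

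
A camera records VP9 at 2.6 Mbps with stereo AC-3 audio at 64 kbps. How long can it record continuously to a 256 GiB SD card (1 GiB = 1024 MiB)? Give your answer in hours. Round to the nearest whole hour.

229 hours

Audio: 64 kbps = 0.064 Mbps.
Total bitrate: 2.6 + 0.064 = 2.664 Mbps.
Capacity: 256 GiB = 2,199,023 Mb.
Recording time: 2,199,023 / 2.664 = 825,459 s ≈ 229 hours.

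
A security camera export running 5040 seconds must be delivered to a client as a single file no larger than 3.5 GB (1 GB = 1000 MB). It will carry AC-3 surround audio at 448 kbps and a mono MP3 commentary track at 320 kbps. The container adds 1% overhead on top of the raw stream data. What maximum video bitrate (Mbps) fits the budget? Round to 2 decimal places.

4.73 Mbps

Budget: 3.5 GB = 28000.0 Mb.
Stream payload after overhead: 28000.0 / 1.01 = 27722.8 Mb.
Total bitrate budget: 27722.8 Mb / 5040 s = 5.501 Mbps.
Audio total: 448 + 320 = 768 kbps = 0.768 Mbps.
Video: 5.501 − 0.768 = 4.733 Mbps.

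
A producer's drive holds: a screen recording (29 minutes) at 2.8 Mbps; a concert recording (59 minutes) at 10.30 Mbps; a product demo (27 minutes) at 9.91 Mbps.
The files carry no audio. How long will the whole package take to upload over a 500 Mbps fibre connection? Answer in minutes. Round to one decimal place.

1.9 minutes

screen recording: 2.800 Mbps × 1740 s = 4872.0 Mb
concert recording: 10.300 Mbps × 3540 s = 36462.0 Mb
product demo: 9.910 Mbps × 1620 s = 16054.2 Mb
Total: 57388.2 Mb = 7173.5 MB.
At 500 Mbps: 57388.2 / 500 = 115 s ≈ 1.91 minutes.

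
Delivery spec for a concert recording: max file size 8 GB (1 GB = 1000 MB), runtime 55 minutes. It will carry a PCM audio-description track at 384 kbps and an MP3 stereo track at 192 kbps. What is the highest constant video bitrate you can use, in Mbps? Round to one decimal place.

18.8 Mbps

Budget: 8 GB = 64000.0 Mb.
55 min = 3300 s
Total bitrate budget: 64000.0 Mb / 3300 s = 19.394 Mbps.
Audio total: 384 + 192 = 576 kbps = 0.576 Mbps.
Video: 19.394 − 0.576 = 18.818 Mbps.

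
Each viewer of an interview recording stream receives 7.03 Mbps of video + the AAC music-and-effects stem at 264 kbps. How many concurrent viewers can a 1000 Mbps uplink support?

137

Audio: 264 kbps = 0.264 Mbps.
Per-viewer media rate: 7.294 Mbps.
1000 Mbps = 1,000 Mbps; 1,000 / 7.294 = 137.10 → 137 viewers.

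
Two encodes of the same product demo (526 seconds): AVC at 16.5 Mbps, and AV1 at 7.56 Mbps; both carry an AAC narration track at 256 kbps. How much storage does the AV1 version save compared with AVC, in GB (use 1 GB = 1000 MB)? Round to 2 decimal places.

0.59 GB

Audio: 256 kbps = 0.256 Mbps.
AVC: 16.756 Mbps × 526 s = 8813.7 Mb = 1.102 GB.
AV1: 7.816 Mbps × 526 s = 4111.2 Mb = 0.514 GB.
Saving: 1.102 − 0.514 = 0.588 GB.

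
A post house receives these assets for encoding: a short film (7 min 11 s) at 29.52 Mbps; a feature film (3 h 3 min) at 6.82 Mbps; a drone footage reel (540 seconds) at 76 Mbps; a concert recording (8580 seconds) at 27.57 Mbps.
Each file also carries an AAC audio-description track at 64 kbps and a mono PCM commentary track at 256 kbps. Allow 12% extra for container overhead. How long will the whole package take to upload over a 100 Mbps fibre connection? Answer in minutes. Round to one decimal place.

69.4 minutes

Audio total: 64 + 256 = 320 kbps = 0.320 Mbps.
short film: 29.840 Mbps × 431 s × 1.12 = 14404.4 Mb
feature film: 7.140 Mbps × 10980 s × 1.12 = 87804.9 Mb
drone footage reel: 76.320 Mbps × 540 s × 1.12 = 46158.3 Mb
concert recording: 27.890 Mbps × 8580 s × 1.12 = 268011.7 Mb
Total: 416379.3 Mb = 52047.4 MB.
At 100 Mbps: 416379.3 / 100 = 4164 s ≈ 69.4 minutes.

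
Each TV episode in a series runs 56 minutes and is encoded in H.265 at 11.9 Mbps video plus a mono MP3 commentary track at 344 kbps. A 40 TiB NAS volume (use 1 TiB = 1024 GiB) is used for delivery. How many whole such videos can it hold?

8552

56 min = 3360 s
Audio: 344 kbps = 0.344 Mbps.
Total bitrate: 12.244 Mbps.
Per item: 12.244 Mbps × 3360 s = 41,140 Mb = 5,142 MB.
Capacity: 40 TiB = 351,843,721 Mb; 8552.38 items → 8552 complete.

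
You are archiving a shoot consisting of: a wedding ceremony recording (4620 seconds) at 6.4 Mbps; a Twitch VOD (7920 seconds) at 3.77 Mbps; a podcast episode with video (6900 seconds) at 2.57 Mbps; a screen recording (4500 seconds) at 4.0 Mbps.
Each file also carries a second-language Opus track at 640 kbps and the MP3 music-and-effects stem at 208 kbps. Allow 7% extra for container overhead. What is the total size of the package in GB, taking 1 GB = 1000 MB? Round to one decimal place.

Audio total: 640 + 208 = 848 kbps = 0.848 Mbps.
wedding ceremony recording: 7.248 Mbps × 4620 s × 1.07 = 35829.8 Mb
Twitch VOD: 4.618 Mbps × 7920 s × 1.07 = 39134.8 Mb
podcast episode with video: 3.418 Mbps × 6900 s × 1.07 = 25235.1 Mb
screen recording: 4.848 Mbps × 4500 s × 1.07 = 23343.1 Mb
Total: 123542.8 Mb = 15442.8 MB.
= 15.44 GB.

15.4 GB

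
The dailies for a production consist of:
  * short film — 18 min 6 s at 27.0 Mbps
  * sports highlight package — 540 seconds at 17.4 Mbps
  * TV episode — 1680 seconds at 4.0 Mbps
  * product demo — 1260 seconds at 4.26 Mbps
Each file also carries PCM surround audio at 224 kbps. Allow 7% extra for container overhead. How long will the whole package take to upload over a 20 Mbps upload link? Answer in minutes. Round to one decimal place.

46.2 minutes

Audio: 224 kbps = 0.224 Mbps.
short film: 27.224 Mbps × 1086 s × 1.07 = 31634.8 Mb
sports highlight package: 17.624 Mbps × 540 s × 1.07 = 10183.1 Mb
TV episode: 4.224 Mbps × 1680 s × 1.07 = 7593.1 Mb
product demo: 4.484 Mbps × 1260 s × 1.07 = 6045.3 Mb
Total: 55456.4 Mb = 6932.0 MB.
At 20 Mbps: 55456.4 / 20 = 2773 s ≈ 46.2 minutes.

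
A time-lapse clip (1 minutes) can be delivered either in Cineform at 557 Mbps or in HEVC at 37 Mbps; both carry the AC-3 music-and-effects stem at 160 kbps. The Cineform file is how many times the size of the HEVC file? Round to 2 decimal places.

Audio: 160 kbps = 0.160 Mbps.
Cineform: 557.160 Mbps × 60 s = 33429.6 Mb = 4.179 GB.
HEVC: 37.160 Mbps × 60 s = 2229.6 Mb = 0.279 GB.
Ratio: 4.179 / 0.279 = 14.994.

14.99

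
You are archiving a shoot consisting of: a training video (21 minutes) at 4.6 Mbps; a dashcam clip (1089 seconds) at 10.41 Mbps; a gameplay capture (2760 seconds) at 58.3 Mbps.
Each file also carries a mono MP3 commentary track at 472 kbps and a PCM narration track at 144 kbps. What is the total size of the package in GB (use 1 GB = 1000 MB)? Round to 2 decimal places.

22.65 GB

Audio total: 472 + 144 = 616 kbps = 0.616 Mbps.
training video: 5.216 Mbps × 1260 s = 6572.2 Mb
dashcam clip: 11.026 Mbps × 1089 s = 12007.3 Mb
gameplay capture: 58.916 Mbps × 2760 s = 162608.2 Mb
Total: 181187.6 Mb = 22648.5 MB.
= 22.65 GB.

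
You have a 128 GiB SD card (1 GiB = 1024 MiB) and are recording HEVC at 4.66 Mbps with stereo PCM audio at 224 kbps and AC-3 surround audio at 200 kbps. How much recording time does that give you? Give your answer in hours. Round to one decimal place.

Audio total: 224 + 200 = 424 kbps = 0.424 Mbps.
Total bitrate: 4.66 + 0.424 = 5.084 Mbps.
Capacity: 128 GiB = 1,099,512 Mb.
Recording time: 1,099,512 / 5.084 = 216,269 s ≈ 60.1 hours.

60.1 hours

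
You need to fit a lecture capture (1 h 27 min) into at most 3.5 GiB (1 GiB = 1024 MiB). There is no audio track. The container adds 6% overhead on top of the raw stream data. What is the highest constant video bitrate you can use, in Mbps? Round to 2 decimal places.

5.43 Mbps

Budget: 3.5 GiB = 30064.8 Mb.
Stream payload after overhead: 30064.8 / 1.06 = 28363.0 Mb.
1 h 27 min = 87 min = 5220 s
Total bitrate budget: 28363.0 Mb / 5220 s = 5.434 Mbps.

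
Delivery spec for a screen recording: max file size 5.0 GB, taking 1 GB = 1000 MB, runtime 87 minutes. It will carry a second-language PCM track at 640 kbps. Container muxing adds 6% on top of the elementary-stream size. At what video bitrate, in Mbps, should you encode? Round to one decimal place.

6.6 Mbps

Budget: 5.0 GB = 40000.0 Mb.
Stream payload after overhead: 40000.0 / 1.06 = 37735.8 Mb.
87 min = 5220 s
Total bitrate budget: 37735.8 Mb / 5220 s = 7.229 Mbps.
Audio: 640 kbps = 0.640 Mbps.
Video: 7.229 − 0.640 = 6.589 Mbps.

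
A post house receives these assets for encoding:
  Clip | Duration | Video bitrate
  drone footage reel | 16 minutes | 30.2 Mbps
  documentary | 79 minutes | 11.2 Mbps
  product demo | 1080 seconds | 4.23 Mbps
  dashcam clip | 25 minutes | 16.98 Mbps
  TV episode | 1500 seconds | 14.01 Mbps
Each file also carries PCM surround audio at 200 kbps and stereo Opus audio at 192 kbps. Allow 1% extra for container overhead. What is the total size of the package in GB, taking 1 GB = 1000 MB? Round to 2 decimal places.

17.29 GB

Audio total: 200 + 192 = 392 kbps = 0.392 Mbps.
drone footage reel: 30.592 Mbps × 960 s × 1.01 = 29662.0 Mb
documentary: 11.592 Mbps × 4740 s × 1.01 = 55495.5 Mb
product demo: 4.622 Mbps × 1080 s × 1.01 = 5041.7 Mb
dashcam clip: 17.372 Mbps × 1500 s × 1.01 = 26318.6 Mb
TV episode: 14.402 Mbps × 1500 s × 1.01 = 21819.0 Mb
Total: 138336.8 Mb = 17292.1 MB.
= 17.29 GB.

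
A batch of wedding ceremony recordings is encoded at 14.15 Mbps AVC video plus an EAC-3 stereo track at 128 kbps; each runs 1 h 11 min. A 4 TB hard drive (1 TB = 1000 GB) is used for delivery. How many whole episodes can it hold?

526

1 h 11 min = 71 min = 4260 s
Audio: 128 kbps = 0.128 Mbps.
Total bitrate: 14.278 Mbps.
Per item: 14.278 Mbps × 4260 s = 60,824 Mb = 7,603 MB.
Capacity: 4 TB = 32,000,000 Mb; 526.11 items → 526 complete.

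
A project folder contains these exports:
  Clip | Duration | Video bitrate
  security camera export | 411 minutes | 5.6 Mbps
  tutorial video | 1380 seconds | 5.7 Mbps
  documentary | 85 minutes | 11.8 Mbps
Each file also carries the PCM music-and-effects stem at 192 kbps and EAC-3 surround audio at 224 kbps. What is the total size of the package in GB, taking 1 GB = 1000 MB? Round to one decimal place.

27.4 GB

Audio total: 192 + 224 = 416 kbps = 0.416 Mbps.
security camera export: 6.016 Mbps × 24660 s = 148354.6 Mb
tutorial video: 6.116 Mbps × 1380 s = 8440.1 Mb
documentary: 12.216 Mbps × 5100 s = 62301.6 Mb
Total: 219096.2 Mb = 27387.0 MB.
= 27.39 GB.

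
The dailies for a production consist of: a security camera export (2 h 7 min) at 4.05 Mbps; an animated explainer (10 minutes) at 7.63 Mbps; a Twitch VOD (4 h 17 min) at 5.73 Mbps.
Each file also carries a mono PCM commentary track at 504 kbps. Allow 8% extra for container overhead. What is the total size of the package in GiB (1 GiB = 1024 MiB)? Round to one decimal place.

17.1 GiB

Audio: 504 kbps = 0.504 Mbps.
security camera export: 4.554 Mbps × 7620 s × 1.08 = 37477.6 Mb
animated explainer: 8.134 Mbps × 600 s × 1.08 = 5270.8 Mb
Twitch VOD: 6.234 Mbps × 15420 s × 1.08 = 103818.5 Mb
Total: 146567.0 Mb = 18320.9 MB.
= 17.06 GiB.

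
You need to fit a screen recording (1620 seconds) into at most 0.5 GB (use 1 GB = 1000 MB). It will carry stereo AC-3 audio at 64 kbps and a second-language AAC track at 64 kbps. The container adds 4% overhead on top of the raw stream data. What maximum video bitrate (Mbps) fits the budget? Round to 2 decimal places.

2.25 Mbps

Budget: 0.5 GB = 4000.0 Mb.
Stream payload after overhead: 4000.0 / 1.04 = 3846.2 Mb.
Total bitrate budget: 3846.2 Mb / 1620 s = 2.374 Mbps.
Audio total: 64 + 64 = 128 kbps = 0.128 Mbps.
Video: 2.374 − 0.128 = 2.246 Mbps.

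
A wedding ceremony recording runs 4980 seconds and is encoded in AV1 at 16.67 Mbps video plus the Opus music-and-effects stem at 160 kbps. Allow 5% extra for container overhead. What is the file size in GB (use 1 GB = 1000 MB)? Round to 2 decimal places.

Audio: 160 kbps = 0.160 Mbps.
Total bitrate: 16.67 + 0.160 = 16.830 Mbps.
Stream data: 16.830 Mbps × 4980 s = 83813.4 Mb.
With 5% container overhead: ×1.05.
88,004 Mb ÷ 8 = 11,001 MB → 11.00 GB.

11.00 GB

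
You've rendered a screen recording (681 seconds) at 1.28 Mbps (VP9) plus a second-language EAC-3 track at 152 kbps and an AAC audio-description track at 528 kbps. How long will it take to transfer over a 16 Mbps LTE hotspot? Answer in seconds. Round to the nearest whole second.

Audio total: 152 + 528 = 680 kbps = 0.680 Mbps.
Total bitrate: 1.960 Mbps.
File: 1.960 Mbps × 681 s = 1334.8 Mb.
At 16 Mbps: 1334.8 / 16 = 83.4 s ≈ 83.4 seconds.

83 seconds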